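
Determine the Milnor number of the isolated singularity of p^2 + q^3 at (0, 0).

The Hessian of f at 0 is [[2, 0], [0, 0]] with rank 1, so corank 1. A Groebner basis of the Jacobian ideal J(f) in C{p,q} is {q^2, p}; counting standard monomials gives mu = 2. Corank 1: A-series; mu = 2 gives A_2.

2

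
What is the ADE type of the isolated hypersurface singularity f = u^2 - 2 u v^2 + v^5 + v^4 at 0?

A4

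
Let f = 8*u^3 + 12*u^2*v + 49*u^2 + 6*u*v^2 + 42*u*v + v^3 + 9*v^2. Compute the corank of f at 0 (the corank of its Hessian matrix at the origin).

The Hessian at 0 is [[98, 42], [42, 18]] of rank 1; hence corank 1.

1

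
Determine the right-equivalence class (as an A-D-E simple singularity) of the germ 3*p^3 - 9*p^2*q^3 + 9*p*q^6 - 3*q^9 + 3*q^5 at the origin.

E_{8}

The Hessian of f at 0 is [[0, 0], [0, 0]] with rank 0, so corank 2. A Groebner basis of the Jacobian ideal J(f) in C{p,q} is {-p^2/2 + p*q^3, q^4, p^3, p^2*q}; counting standard monomials gives mu = 8. Corank 2; j^3 = 3*p^3 is a perfect cube, so E-series; the 5-jet and mu = 8 give E_8.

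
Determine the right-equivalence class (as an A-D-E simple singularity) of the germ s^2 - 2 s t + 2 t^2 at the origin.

A1

The Hessian of f at 0 is [[2, -2], [-2, 4]] with rank 2, so corank 0. A Groebner basis of the Jacobian ideal J(f) in C{s,t} is {s, t}; counting standard monomials gives mu = 1. Corank 0: nondegenerate Morse point, so A_1.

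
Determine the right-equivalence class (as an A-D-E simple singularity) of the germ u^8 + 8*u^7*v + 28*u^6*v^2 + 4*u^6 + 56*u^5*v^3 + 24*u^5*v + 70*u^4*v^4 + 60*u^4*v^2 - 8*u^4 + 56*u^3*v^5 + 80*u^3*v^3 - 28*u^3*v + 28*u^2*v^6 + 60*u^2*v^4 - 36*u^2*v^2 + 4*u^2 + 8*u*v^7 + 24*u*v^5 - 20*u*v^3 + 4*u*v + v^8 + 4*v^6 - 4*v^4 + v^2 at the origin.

A_7

The Hessian of f at 0 has rank 1. Corank 1: A-series; mu = 7 gives A_7.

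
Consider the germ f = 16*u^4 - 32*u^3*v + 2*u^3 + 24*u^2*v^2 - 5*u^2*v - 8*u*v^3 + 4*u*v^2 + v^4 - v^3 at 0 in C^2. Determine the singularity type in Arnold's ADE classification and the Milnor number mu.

The Hessian of f at 0 is [[0, 0], [0, 0]] with rank 0, so corank 2. A Groebner basis of the Jacobian ideal J(f) in C{u,v} is {u*v^2 - u*v/8 + v^2/8, -u*v/8 + v^3 + v^2/8, u^2 - 3*u*v/2 + v^2/2}; counting standard monomials gives mu = 5. Corank 2; j^3 = (u - v)^2*(2*u - v) has shape L^2 M (L != M), so D-series; mu = 5 gives D_5.

Type D_{5}, Milnor number mu = 5.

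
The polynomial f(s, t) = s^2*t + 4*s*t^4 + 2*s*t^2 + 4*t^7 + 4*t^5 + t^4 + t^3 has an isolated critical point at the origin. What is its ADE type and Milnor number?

The Hessian of f at 0 has rank 0. Corank 2; j^3 = t*(s + t)^2 has shape L^2 M (L != M), so D-series; mu = 5 gives D_5.

Type D5, Milnor number mu = 5.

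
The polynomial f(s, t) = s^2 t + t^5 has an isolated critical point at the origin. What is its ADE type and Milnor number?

The Hessian of f at 0 has rank 0. Corank 2; j^3 = s^2*t has shape L^2 M (L != M), so D-series; mu = 6 gives D_6.

Type D_6, Milnor number mu = 6.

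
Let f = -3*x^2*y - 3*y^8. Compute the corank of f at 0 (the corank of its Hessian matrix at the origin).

2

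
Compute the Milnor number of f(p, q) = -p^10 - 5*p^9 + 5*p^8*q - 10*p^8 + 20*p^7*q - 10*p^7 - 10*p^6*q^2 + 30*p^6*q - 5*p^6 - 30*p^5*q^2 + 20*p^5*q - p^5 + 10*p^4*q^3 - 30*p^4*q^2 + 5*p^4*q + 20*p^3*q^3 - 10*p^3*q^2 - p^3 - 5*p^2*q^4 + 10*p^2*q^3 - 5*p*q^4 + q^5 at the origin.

8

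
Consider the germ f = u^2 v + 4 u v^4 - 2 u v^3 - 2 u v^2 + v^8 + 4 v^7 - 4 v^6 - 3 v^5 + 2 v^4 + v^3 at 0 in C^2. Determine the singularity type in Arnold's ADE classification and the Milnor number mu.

Type D_9, Milnor number mu = 9.

The Hessian of f at 0 is [[0, 0], [0, 0]] with rank 0, so corank 2. A Groebner basis of the Jacobian ideal J(f) in C{u,v} is {u^2*v^2 - 5*u^2*v/2 - 7*u^2/4 + 33*u*v^2/4 + 19*u*v/4 - 7*v^3 - 3*v^2, -u^2*v - u^2/2 + u*v^3 + 3*u*v^2 + 7*u*v/4 - 11*v^3/4 - 5*v^2/4, u*v/2 + v^4 - v^3/2 - v^2/2, u^3 - 4*u^2*v - 5*u^2/4 + 7*u*v^2 + 23*u*v/8 - 35*v^3/8 - 13*v^2/8}; counting standard monomials gives mu = 9. Corank 2; j^3 = v*(u - v)^2 has shape L^2 M (L != M), so D-series; mu = 9 gives D_9.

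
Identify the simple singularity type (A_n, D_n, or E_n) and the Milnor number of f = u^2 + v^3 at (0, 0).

Type A_{2}, Milnor number mu = 2.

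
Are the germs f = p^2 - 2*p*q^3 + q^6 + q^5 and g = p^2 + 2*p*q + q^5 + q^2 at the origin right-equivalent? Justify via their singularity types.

Yes.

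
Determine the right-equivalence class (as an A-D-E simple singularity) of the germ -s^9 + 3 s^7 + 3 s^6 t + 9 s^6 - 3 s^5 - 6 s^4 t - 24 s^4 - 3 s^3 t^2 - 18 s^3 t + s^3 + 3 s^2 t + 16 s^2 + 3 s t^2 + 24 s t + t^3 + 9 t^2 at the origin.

A_2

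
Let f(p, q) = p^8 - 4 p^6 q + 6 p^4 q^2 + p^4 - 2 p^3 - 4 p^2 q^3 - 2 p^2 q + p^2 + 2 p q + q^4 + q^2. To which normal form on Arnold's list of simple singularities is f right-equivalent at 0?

The Hessian of f at 0 has rank 1. Corank 1: A-series; mu = 3 gives A_3.

A3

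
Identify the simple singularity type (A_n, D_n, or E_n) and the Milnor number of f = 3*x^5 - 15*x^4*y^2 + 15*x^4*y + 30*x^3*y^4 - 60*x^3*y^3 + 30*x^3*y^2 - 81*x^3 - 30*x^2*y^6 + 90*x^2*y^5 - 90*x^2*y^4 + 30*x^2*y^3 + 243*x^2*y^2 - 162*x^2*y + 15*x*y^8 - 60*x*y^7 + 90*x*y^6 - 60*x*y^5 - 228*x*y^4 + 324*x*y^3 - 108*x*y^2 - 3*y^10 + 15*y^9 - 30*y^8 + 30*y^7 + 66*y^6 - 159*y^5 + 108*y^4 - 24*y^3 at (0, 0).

The Hessian of f at 0 has rank 0. Corank 2; j^3 = -3*(3*x + 2*y)^3 is a perfect cube, so E-series; the 5-jet and mu = 8 give E_8.

Type E8, Milnor number mu = 8.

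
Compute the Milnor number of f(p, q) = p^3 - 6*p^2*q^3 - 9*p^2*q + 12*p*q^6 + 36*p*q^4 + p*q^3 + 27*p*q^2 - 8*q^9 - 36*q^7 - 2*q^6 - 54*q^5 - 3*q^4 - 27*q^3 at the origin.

7

The Hessian of f at 0 is [[0, 0], [0, 0]] with rank 0, so corank 2. A Groebner basis of the Jacobian ideal J(f) in C{p,q} is {p^3 - 9*p^2*q - 162*p^2 + 972*p*q - 1458*q^2, 9*p^2 + p*q^2 - 54*p*q + 81*q^2, 3*p^2 - 18*p*q + q^3 + 27*q^2}; counting standard monomials gives mu = 7. Corank 2; j^3 = (p - 3*q)^3 is a perfect cube, so E-series; the 4-jet and mu = 7 give E_7.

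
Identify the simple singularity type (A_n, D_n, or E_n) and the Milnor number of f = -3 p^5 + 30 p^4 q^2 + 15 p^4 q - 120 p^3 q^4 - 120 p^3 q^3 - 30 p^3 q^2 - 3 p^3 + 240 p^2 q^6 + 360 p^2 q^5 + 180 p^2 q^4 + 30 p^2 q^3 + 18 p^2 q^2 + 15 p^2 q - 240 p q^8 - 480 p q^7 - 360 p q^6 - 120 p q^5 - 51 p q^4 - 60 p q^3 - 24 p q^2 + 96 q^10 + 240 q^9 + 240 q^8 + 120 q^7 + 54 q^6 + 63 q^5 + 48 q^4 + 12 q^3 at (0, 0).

Type D6, Milnor number mu = 6.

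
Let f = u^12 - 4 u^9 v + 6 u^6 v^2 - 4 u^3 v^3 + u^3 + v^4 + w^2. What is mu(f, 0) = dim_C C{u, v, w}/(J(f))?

6

The Hessian of f at 0 is [[0, 0, 0], [0, 0, 0], [0, 0, 2]] with rank 1, so corank 2. A Groebner basis of the Jacobian ideal J(f) in C{u,v,w} is {v^3, u^2, w}; counting standard monomials gives mu = 6. Corank 2; j^3 = u^3 is a perfect cube, so E-series; the 4-jet and mu = 6 give E_6.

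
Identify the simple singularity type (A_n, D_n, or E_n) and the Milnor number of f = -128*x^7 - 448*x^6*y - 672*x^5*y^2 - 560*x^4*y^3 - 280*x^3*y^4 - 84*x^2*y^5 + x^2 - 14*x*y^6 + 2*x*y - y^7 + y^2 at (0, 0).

Type A6, Milnor number mu = 6.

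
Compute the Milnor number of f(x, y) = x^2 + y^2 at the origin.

The Hessian of f at 0 has rank 2. Corank 0: nondegenerate Morse point, so A_1.

1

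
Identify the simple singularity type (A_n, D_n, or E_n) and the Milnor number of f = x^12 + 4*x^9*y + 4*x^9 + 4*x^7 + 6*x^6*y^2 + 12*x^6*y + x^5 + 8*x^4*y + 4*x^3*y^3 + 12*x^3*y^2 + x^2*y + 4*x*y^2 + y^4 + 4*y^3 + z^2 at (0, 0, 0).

Type D5, Milnor number mu = 5.

The Hessian of f at 0 has rank 1. Corank 2; j^3 = y*(x + 2*y)^2 has shape L^2 M (L != M), so D-series; mu = 5 gives D_5.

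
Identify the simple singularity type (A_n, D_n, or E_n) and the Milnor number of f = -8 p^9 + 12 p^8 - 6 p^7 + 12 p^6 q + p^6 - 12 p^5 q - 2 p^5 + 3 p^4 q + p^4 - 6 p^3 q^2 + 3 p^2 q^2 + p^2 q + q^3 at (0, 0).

The Hessian of f at 0 is [[0, 0], [0, 0]] with rank 0, so corank 2. A Groebner basis of the Jacobian ideal J(f) in C{p,q} is {q^3, p^2 + 3*q^2, p*q}; counting standard monomials gives mu = 4. Corank 2; j^3 = q*(p^2 + q^2) splits into three distinct lines over C (the quadratic factor has nonzero discriminant), so D_4.

Type D_4, Milnor number mu = 4.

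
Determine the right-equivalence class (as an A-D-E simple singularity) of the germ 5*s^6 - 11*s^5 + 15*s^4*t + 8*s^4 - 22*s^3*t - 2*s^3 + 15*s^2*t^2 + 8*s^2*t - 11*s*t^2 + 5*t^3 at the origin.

D_{4}

The Hessian of f at 0 has rank 0. Corank 2; j^3 = -(s - t)*(2*s^2 - 6*s*t + 5*t^2) splits into three distinct lines over C (the quadratic factor has nonzero discriminant), so D_4.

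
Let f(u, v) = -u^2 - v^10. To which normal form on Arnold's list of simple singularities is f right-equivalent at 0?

The Hessian of f at 0 is [[-2, 0], [0, 0]] with rank 1, so corank 1. A Groebner basis of the Jacobian ideal J(f) in C{u,v} is {v^9, u}; counting standard monomials gives mu = 9. Corank 1: A-series; mu = 9 gives A_9.

A_9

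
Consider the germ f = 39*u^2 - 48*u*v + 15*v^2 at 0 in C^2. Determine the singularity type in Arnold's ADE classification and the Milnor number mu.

Type A_1, Milnor number mu = 1.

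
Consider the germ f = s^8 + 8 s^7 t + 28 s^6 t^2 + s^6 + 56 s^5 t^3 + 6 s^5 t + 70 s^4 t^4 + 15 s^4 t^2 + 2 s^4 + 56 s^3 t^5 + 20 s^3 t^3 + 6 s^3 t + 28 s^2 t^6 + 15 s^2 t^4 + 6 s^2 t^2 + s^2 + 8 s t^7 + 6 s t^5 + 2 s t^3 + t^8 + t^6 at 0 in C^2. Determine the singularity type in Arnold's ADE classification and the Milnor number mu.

The Hessian of f at 0 has rank 1. Corank 1: A-series; mu = 7 gives A_7.

Type A_{7}, Milnor number mu = 7.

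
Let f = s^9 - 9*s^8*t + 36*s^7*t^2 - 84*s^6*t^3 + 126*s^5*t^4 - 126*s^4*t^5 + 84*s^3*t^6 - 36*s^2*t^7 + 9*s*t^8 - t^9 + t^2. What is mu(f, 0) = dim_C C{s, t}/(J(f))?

8

The Hessian of f at 0 has rank 1. Corank 1: A-series; mu = 8 gives A_8.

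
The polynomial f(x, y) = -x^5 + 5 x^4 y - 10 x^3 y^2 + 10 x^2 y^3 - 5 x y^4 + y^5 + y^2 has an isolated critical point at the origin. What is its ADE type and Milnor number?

The Hessian of f at 0 has rank 1. Corank 1: A-series; mu = 4 gives A_4.

Type A_{4}, Milnor number mu = 4.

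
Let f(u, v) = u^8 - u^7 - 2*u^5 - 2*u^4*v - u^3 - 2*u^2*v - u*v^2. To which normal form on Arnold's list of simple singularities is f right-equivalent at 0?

D9

The Hessian of f at 0 has rank 0. Corank 2; j^3 = -u*(u + v)^2 has shape L^2 M (L != M), so D-series; mu = 9 gives D_9.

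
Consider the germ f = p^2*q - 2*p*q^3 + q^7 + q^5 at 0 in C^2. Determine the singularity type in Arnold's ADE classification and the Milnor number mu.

Type D_{8}, Milnor number mu = 8.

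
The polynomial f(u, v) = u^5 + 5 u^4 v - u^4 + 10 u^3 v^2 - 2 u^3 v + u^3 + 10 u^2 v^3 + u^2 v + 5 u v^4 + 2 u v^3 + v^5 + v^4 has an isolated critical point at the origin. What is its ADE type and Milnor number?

The Hessian of f at 0 has rank 0. Corank 2; j^3 = u^2*(u + v) has shape L^2 M (L != M), so D-series; mu = 5 gives D_5.

Type D5, Milnor number mu = 5.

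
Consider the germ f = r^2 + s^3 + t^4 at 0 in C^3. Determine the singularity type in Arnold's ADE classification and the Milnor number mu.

Type E_6, Milnor number mu = 6.

The Hessian of f at 0 is [[0, 0, 0], [0, 0, 0], [0, 0, 2]] with rank 1, so corank 2. A Groebner basis of the Jacobian ideal J(f) in C{s,t,r} is {t^3, s^2, r}; counting standard monomials gives mu = 6. Corank 2; j^3 = s^3 is a perfect cube, so E-series; the 4-jet and mu = 6 give E_6.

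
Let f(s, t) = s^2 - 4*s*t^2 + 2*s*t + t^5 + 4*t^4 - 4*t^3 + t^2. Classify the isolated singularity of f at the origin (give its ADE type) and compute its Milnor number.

Type A4, Milnor number mu = 4.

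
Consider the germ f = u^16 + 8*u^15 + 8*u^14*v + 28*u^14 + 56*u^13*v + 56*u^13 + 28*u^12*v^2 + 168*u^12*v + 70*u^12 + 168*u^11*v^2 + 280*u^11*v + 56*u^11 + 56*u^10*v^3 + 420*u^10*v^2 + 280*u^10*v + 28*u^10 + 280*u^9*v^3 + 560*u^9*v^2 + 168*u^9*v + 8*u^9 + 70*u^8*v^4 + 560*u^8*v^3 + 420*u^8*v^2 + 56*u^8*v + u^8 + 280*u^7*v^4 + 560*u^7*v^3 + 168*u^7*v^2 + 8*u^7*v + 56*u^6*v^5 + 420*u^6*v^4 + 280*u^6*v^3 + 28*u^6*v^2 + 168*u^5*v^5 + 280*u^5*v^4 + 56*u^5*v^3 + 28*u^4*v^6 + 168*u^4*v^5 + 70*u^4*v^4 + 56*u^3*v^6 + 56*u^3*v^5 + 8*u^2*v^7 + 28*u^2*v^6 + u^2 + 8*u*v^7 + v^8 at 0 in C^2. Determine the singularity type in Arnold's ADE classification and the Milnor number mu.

Type A_7, Milnor number mu = 7.

The Hessian of f at 0 has rank 1. Corank 1: A-series; mu = 7 gives A_7.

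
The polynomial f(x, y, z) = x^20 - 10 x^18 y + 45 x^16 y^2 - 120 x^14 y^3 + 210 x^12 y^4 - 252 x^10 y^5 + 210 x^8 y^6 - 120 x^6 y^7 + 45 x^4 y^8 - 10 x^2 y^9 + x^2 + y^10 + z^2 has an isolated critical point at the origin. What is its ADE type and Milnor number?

Type A_9, Milnor number mu = 9.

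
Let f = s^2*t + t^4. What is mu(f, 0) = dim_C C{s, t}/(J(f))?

The Hessian of f at 0 has rank 0. Corank 2; j^3 = s^2*t has shape L^2 M (L != M), so D-series; mu = 5 gives D_5.

5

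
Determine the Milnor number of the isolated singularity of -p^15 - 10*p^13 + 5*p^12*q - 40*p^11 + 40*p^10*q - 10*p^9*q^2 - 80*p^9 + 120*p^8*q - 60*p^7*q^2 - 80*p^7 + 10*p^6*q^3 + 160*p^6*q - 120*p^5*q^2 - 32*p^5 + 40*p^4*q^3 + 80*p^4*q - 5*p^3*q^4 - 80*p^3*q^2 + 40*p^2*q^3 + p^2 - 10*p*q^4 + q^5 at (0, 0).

4

The Hessian of f at 0 has rank 1. Corank 1: A-series; mu = 4 gives A_4.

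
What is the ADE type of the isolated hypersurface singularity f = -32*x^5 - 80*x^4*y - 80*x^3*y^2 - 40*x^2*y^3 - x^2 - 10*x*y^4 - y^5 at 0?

A_{4}

The Hessian of f at 0 has rank 1. Corank 1: A-series; mu = 4 gives A_4.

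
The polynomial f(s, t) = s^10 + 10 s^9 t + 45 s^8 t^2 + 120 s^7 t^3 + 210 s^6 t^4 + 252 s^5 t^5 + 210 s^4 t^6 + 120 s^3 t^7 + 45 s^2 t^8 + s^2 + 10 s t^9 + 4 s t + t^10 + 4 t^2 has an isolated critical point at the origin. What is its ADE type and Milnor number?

The Hessian of f at 0 has rank 1. Corank 1: A-series; mu = 9 gives A_9.

Type A_{9}, Milnor number mu = 9.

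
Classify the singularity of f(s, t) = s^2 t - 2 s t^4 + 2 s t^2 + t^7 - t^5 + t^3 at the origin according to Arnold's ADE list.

D6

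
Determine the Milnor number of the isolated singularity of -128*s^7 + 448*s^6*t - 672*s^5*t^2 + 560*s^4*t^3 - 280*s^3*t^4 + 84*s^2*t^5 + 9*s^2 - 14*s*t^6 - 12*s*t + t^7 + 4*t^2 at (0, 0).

6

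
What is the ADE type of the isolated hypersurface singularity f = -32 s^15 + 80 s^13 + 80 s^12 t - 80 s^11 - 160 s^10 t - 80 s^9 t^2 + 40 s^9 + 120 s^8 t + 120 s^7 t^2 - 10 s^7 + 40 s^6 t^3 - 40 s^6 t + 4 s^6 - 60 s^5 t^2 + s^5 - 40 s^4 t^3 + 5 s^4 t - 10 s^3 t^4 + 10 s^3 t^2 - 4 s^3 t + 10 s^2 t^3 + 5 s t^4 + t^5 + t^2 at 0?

A_4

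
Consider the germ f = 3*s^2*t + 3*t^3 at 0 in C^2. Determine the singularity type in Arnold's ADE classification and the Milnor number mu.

Type D_{4}, Milnor number mu = 4.

The Hessian of f at 0 is [[0, 0], [0, 0]] with rank 0, so corank 2. A Groebner basis of the Jacobian ideal J(f) in C{s,t} is {t^3, s^2 + 3*t^2, s*t}; counting standard monomials gives mu = 4. Corank 2; j^3 = 3*t*(s^2 + t^2) splits into three distinct lines over C (the quadratic factor has nonzero discriminant), so D_4.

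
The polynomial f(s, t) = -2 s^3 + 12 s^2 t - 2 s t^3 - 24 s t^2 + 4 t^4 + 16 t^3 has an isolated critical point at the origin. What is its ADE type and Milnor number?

Type E7, Milnor number mu = 7.

The Hessian of f at 0 has rank 0. Corank 2; j^3 = -2*(s - 2*t)^3 is a perfect cube, so E-series; the 4-jet and mu = 7 give E_7.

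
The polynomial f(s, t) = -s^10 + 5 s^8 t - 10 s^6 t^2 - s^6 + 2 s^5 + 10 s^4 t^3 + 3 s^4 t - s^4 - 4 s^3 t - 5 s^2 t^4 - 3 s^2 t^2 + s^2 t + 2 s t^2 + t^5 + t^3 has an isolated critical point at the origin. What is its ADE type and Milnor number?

Type D_{6}, Milnor number mu = 6.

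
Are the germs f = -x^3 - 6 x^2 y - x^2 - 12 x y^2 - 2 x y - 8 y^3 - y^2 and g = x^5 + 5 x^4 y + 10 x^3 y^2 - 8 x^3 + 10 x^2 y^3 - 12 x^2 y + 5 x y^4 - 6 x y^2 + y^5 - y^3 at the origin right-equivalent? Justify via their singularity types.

The Hessian of f at 0 is [[-2, -2], [-2, -2]] with rank 1, so corank 1. A Groebner basis of the Jacobian ideal J(f) in C{x,y} is {y^2, x + y}; counting standard monomials gives mu = 2. Corank 1: A-series; mu = 2 gives A_2. The Hessian of g at 0 is [[0, 0], [0, 0]] with rank 0, so corank 2. A Groebner basis of the Jacobian ideal J(g) in C{x,y} is {y^5, x*y^3 + 5*y^4/8, x^2 + x*y + y^2/4}; counting standard monomials gives mu = 8. Corank 2; j^3 = -(2*x + y)^3 is a perfect cube, so E-series; the 5-jet and mu = 8 give E_8. f is A_2 but g is E_8, hence not right-equivalent.

No.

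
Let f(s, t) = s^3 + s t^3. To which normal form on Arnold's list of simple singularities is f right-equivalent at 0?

The Hessian of f at 0 is [[0, 0], [0, 0]] with rank 0, so corank 2. A Groebner basis of the Jacobian ideal J(f) in C{s,t} is {s^3, s*t^2, 3*s^2 + t^3}; counting standard monomials gives mu = 7. Corank 2; j^3 = s^3 is a perfect cube, so E-series; the 4-jet and mu = 7 give E_7.

E_7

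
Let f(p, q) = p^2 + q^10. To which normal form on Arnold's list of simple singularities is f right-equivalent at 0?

A_9

The Hessian of f at 0 has rank 1. Corank 1: A-series; mu = 9 gives A_9.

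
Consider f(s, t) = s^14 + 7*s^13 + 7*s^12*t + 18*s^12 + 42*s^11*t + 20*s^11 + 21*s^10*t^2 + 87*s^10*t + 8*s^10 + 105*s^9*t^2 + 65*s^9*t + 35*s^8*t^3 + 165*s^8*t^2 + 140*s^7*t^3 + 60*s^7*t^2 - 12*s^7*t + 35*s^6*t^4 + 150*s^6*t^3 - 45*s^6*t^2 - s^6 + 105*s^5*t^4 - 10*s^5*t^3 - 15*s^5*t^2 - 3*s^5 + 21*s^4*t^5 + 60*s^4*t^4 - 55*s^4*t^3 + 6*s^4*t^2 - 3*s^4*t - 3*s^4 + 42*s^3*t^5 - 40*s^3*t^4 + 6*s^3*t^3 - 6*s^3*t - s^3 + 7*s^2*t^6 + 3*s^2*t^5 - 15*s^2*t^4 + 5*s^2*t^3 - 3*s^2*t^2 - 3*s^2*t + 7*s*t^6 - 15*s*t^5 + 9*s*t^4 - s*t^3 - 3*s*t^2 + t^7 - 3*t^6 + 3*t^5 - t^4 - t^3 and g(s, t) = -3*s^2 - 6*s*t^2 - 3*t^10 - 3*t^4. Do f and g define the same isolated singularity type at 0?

No.

The Hessian of f at 0 has rank 0. Corank 2; j^3 = -(s + t)^3 is a perfect cube, so E-series; the 4-jet and mu = 7 give E_7. The Hessian of g at 0 has rank 1. Corank 1: A-series; mu = 9 gives A_9. f is E_7 but g is A_9, hence not right-equivalent.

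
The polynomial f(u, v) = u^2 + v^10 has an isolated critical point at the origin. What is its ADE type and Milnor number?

The Hessian of f at 0 has rank 1. Corank 1: A-series; mu = 9 gives A_9.

Type A_{9}, Milnor number mu = 9.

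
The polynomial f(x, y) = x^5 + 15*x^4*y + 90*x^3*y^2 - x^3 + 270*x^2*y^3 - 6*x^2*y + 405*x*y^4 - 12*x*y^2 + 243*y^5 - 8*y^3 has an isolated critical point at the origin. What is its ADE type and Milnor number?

Type E_8, Milnor number mu = 8.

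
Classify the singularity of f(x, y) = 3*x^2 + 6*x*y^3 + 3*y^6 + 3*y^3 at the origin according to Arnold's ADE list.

A_{2}

The Hessian of f at 0 is [[6, 0], [0, 0]] with rank 1, so corank 1. A Groebner basis of the Jacobian ideal J(f) in C{x,y} is {y^2, x}; counting standard monomials gives mu = 2. Corank 1: A-series; mu = 2 gives A_2.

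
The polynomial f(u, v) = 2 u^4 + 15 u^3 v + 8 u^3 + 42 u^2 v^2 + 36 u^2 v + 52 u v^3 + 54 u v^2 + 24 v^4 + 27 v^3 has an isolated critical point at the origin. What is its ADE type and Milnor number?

Type E_7, Milnor number mu = 7.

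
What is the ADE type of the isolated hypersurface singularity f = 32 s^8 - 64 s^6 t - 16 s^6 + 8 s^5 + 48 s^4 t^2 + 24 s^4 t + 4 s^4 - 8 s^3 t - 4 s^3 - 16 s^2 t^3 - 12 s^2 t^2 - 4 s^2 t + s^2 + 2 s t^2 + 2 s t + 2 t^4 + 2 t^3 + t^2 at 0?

The Hessian of f at 0 is [[2, 2], [2, 2]] with rank 1, so corank 1. A Groebner basis of the Jacobian ideal J(f) in C{s,t} is {s^2 - s - t, s*t + s + t, -s + t^2 - t}; counting standard monomials gives mu = 3. Corank 1: A-series; mu = 3 gives A_3.

A_{3}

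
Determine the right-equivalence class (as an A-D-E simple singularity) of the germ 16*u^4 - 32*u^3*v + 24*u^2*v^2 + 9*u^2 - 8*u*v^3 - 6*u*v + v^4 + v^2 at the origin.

The Hessian of f at 0 has rank 1. Corank 1: A-series; mu = 3 gives A_3.

A_{3}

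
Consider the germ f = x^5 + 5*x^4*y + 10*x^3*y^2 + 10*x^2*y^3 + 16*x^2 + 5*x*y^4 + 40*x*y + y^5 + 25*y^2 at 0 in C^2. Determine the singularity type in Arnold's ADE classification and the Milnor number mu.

Type A_4, Milnor number mu = 4.

The Hessian of f at 0 is [[32, 40], [40, 50]] with rank 1, so corank 1. A Groebner basis of the Jacobian ideal J(f) in C{x,y} is {y^4, x + 5*y/4}; counting standard monomials gives mu = 4. Corank 1: A-series; mu = 4 gives A_4.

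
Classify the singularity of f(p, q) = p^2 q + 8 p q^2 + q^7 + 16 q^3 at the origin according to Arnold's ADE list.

D_8

The Hessian of f at 0 has rank 0. Corank 2; j^3 = q*(p + 4*q)^2 has shape L^2 M (L != M), so D-series; mu = 8 gives D_8.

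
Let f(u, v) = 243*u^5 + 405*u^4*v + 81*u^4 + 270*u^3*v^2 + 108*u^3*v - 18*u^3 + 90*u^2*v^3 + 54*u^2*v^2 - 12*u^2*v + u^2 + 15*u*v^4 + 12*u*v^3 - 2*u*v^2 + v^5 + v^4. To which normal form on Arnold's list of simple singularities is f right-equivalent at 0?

A_4

The Hessian of f at 0 is [[2, 0], [0, 0]] with rank 1, so corank 1. A Groebner basis of the Jacobian ideal J(f) in C{u,v} is {-u/6 + v^3 + v^2/6, u^2, u*v - u/6 + v^2/6}; counting standard monomials gives mu = 4. Corank 1: A-series; mu = 4 gives A_4.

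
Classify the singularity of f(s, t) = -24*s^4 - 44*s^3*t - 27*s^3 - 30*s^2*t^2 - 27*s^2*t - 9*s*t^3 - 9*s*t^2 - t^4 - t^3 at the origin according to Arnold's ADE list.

E_7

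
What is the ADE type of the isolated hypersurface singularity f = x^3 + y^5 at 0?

The Hessian of f at 0 is [[0, 0], [0, 0]] with rank 0, so corank 2. A Groebner basis of the Jacobian ideal J(f) in C{x,y} is {y^4, x^2}; counting standard monomials gives mu = 8. Corank 2; j^3 = x^3 is a perfect cube, so E-series; the 5-jet and mu = 8 give E_8.

E_8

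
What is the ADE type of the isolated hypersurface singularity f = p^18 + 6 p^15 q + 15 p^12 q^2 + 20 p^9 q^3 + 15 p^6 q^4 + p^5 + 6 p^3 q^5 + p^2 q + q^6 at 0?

D_7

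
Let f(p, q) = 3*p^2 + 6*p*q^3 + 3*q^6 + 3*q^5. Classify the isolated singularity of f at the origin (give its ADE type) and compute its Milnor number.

Type A_4, Milnor number mu = 4.

The Hessian of f at 0 is [[6, 0], [0, 0]] with rank 1, so corank 1. A Groebner basis of the Jacobian ideal J(f) in C{p,q} is {p + q^3, p^2, p*q}; counting standard monomials gives mu = 4. Corank 1: A-series; mu = 4 gives A_4.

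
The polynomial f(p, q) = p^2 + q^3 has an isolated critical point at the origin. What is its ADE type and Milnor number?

The Hessian of f at 0 is [[2, 0], [0, 0]] with rank 1, so corank 1. A Groebner basis of the Jacobian ideal J(f) in C{p,q} is {q^2, p}; counting standard monomials gives mu = 2. Corank 1: A-series; mu = 2 gives A_2.

Type A_{2}, Milnor number mu = 2.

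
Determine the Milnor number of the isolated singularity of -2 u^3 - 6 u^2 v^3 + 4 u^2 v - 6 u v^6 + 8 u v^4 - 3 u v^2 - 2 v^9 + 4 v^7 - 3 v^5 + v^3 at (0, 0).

4

The Hessian of f at 0 is [[0, 0], [0, 0]] with rank 0, so corank 2. A Groebner basis of the Jacobian ideal J(f) in C{u,v} is {v^3, u^2 - 3*v^2/2, u*v - 3*v^2/2}; counting standard monomials gives mu = 4. Corank 2; j^3 = -(u - v)*(2*u^2 - 2*u*v + v^2) splits into three distinct lines over C (the quadratic factor has nonzero discriminant), so D_4.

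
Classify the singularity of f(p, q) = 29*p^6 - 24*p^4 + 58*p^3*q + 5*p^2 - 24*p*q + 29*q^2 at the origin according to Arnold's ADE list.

The Hessian of f at 0 has rank 2. Corank 0: nondegenerate Morse point, so A_1.

A_{1}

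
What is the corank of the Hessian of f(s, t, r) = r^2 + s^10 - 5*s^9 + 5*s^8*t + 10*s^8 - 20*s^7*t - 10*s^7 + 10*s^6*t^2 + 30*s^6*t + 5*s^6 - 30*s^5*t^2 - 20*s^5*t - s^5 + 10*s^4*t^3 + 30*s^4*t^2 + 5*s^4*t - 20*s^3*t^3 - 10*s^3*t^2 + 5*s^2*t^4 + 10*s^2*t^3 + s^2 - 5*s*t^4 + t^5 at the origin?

1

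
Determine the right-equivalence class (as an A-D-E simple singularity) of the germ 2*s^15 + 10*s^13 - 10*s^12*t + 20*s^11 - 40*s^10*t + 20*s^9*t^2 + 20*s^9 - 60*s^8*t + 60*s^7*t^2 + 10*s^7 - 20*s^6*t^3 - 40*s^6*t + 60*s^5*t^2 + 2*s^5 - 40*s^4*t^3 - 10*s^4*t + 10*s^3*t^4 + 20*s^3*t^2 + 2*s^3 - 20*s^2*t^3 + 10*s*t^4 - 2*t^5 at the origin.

E8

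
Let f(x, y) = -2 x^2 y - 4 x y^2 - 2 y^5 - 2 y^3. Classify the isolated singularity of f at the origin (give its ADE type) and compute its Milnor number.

Type D_{6}, Milnor number mu = 6.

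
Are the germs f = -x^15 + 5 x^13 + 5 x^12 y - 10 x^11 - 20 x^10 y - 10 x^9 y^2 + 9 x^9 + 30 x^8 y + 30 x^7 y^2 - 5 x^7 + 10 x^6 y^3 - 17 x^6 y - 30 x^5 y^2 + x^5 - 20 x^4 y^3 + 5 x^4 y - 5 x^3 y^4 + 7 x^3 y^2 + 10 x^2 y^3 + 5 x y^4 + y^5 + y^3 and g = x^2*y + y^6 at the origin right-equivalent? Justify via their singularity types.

The Hessian of f at 0 has rank 0. Corank 2; j^3 = y^3 is a perfect cube, so E-series; the 5-jet and mu = 8 give E_8. The Hessian of g at 0 has rank 0. Corank 2; j^3 = x^2*y has shape L^2 M (L != M), so D-series; mu = 7 gives D_7. f is E_8 but g is D_7, hence not right-equivalent.

No.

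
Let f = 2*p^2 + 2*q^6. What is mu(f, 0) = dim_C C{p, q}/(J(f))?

The Hessian of f at 0 is [[4, 0], [0, 0]] with rank 1, so corank 1. A Groebner basis of the Jacobian ideal J(f) in C{p,q} is {q^5, p}; counting standard monomials gives mu = 5. Corank 1: A-series; mu = 5 gives A_5.

5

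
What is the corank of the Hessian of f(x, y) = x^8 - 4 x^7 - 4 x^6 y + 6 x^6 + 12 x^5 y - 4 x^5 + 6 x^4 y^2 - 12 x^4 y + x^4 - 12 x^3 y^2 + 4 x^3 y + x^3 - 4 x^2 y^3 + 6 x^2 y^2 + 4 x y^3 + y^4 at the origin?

Hessian at 0 has rank 0.

2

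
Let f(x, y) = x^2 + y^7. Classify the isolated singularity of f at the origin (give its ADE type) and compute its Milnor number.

The Hessian of f at 0 has rank 1. Corank 1: A-series; mu = 6 gives A_6.

Type A_{6}, Milnor number mu = 6.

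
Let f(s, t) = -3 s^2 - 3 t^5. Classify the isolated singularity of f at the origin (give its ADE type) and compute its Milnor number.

Type A_4, Milnor number mu = 4.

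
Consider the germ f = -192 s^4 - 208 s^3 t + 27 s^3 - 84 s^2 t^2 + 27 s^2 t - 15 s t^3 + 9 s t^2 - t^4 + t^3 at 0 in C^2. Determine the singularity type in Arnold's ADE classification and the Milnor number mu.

The Hessian of f at 0 has rank 0. Corank 2; j^3 = (3*s + t)^3 is a perfect cube, so E-series; the 4-jet and mu = 7 give E_7.

Type E_{7}, Milnor number mu = 7.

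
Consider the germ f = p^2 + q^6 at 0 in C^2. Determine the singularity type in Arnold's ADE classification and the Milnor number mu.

The Hessian of f at 0 has rank 1. Corank 1: A-series; mu = 5 gives A_5.

Type A_{5}, Milnor number mu = 5.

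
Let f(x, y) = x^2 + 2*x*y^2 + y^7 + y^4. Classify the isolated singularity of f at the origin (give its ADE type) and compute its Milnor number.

Type A_6, Milnor number mu = 6.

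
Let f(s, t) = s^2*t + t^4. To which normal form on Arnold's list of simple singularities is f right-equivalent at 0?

D_{5}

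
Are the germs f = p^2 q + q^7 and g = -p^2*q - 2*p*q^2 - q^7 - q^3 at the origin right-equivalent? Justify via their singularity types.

Yes.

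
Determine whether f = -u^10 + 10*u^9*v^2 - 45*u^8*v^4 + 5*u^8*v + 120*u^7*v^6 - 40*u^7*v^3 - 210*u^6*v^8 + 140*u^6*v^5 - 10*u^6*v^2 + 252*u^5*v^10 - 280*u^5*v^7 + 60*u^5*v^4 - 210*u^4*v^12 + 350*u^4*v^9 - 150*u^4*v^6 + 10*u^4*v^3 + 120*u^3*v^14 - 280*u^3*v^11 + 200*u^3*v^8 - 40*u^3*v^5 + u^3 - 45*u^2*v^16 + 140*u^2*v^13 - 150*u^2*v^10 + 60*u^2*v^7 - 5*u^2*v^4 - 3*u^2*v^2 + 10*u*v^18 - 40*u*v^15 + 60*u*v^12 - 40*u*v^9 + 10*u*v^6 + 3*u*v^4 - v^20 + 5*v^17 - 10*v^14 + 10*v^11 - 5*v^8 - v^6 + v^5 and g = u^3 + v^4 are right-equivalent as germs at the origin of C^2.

No.

The Hessian of f at 0 has rank 0. Corank 2; j^3 = u^3 is a perfect cube, so E-series; the 5-jet and mu = 8 give E_8. The Hessian of g at 0 has rank 0. Corank 2; j^3 = u^3 is a perfect cube, so E-series; the 4-jet and mu = 6 give E_6. f is E_8 but g is E_6, hence not right-equivalent.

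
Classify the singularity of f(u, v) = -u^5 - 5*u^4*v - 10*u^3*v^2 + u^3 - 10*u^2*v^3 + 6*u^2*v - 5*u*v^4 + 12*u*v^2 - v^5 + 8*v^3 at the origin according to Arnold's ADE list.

The Hessian of f at 0 is [[0, 0], [0, 0]] with rank 0, so corank 2. A Groebner basis of the Jacobian ideal J(f) in C{u,v} is {v^5, u*v^3 + 7*v^4/4, u^2 + 4*u*v + 4*v^2}; counting standard monomials gives mu = 8. Corank 2; j^3 = (u + 2*v)^3 is a perfect cube, so E-series; the 5-jet and mu = 8 give E_8.

E_8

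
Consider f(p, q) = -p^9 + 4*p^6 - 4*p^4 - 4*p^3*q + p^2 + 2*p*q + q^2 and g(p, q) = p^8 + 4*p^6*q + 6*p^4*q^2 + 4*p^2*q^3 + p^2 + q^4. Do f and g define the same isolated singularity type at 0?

The Hessian of f at 0 is [[2, 2], [2, 2]] with rank 1, so corank 1. A Groebner basis of the Jacobian ideal J(f) in C{p,q} is {-p^2 + p*q^3 - 5*p*q/2 - 3*q^2/2, 3*p^2/2 + 7*p*q/2 + q^4 + 2*q^2, p^3 - p/2 - q/2, p^2*q + p*q^2 + p/6 + q^3/3 + q/6}; counting standard monomials gives mu = 8. Corank 1: A-series; mu = 8 gives A_8. The Hessian of g at 0 is [[2, 0], [0, 0]] with rank 1, so corank 1. A Groebner basis of the Jacobian ideal J(g) in C{p,q} is {q^3, p}; counting standard monomials gives mu = 3. Corank 1: A-series; mu = 3 gives A_3. f is A_8 but g is A_3, hence not right-equivalent.

No.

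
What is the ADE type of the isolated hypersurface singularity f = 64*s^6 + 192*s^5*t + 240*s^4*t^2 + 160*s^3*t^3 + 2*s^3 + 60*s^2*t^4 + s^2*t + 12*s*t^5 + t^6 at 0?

D7

The Hessian of f at 0 is [[0, 0], [0, 0]] with rank 0, so corank 2. A Groebner basis of the Jacobian ideal J(f) in C{s,t} is {-s*t/12 + t^5, s*t^2, s^2 + s*t/2}; counting standard monomials gives mu = 7. Corank 2; j^3 = s^2*(2*s + t) has shape L^2 M (L != M), so D-series; mu = 7 gives D_7.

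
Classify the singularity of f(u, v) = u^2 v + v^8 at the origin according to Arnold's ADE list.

D9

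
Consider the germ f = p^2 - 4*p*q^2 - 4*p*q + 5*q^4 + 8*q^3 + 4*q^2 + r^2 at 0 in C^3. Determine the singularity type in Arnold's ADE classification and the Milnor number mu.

The Hessian of f at 0 is [[2, -4, 0], [-4, 8, 0], [0, 0, 2]] with rank 2, so corank 1. A Groebner basis of the Jacobian ideal J(f) in C{p,q,r} is {p^2 - 2*p + 4*q, p*q - p + 2*q, -p/2 + q^2 + q, r}; counting standard monomials gives mu = 3. Corank 1: A-series; mu = 3 gives A_3.

Type A_3, Milnor number mu = 3.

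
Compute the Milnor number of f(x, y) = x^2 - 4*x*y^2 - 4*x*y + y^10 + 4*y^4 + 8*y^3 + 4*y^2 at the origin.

9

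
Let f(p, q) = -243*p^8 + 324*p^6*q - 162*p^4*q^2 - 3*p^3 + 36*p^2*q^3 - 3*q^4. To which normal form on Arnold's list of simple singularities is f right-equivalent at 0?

The Hessian of f at 0 has rank 0. Corank 2; j^3 = -3*p^3 is a perfect cube, so E-series; the 4-jet and mu = 6 give E_6.

E6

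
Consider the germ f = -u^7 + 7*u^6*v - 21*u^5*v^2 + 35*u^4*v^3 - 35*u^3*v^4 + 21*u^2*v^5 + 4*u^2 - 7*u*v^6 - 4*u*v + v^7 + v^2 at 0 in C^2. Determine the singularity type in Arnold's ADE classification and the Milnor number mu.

The Hessian of f at 0 has rank 1. Corank 1: A-series; mu = 6 gives A_6.

Type A6, Milnor number mu = 6.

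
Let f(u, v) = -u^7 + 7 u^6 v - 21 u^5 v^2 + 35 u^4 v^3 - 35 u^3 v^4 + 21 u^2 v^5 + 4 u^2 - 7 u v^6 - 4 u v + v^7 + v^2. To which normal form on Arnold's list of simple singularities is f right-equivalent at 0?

The Hessian of f at 0 is [[8, -4], [-4, 2]] with rank 1, so corank 1. A Groebner basis of the Jacobian ideal J(f) in C{u,v} is {v^6, u - v/2}; counting standard monomials gives mu = 6. Corank 1: A-series; mu = 6 gives A_6.

A6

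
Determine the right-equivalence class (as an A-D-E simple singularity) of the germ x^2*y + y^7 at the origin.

D8

The Hessian of f at 0 has rank 0. Corank 2; j^3 = x^2*y has shape L^2 M (L != M), so D-series; mu = 8 gives D_8.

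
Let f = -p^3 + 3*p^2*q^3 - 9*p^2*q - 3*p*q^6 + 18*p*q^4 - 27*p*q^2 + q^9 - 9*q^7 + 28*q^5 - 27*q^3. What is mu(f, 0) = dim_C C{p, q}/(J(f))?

8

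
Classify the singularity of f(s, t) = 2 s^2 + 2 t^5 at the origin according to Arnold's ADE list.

A_{4}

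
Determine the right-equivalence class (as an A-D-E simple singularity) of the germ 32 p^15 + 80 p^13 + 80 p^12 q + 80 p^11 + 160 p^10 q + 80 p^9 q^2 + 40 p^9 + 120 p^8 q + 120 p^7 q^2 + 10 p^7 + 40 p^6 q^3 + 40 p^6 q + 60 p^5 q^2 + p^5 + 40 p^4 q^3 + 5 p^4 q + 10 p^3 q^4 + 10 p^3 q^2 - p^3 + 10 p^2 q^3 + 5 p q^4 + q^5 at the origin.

E_{8}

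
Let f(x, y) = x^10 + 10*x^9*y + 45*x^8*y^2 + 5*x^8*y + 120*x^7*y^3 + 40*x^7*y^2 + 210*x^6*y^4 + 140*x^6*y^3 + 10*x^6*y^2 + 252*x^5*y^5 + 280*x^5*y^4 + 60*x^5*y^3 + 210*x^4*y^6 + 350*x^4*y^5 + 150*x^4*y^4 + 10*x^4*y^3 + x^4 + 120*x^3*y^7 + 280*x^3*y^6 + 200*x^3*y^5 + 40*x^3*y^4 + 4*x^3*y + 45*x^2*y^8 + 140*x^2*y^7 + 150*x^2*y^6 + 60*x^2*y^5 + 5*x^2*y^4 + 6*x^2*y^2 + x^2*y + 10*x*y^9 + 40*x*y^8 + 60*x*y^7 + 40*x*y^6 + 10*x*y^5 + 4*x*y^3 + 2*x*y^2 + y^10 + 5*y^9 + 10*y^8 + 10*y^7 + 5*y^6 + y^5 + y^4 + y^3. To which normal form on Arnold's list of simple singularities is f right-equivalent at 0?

D6

The Hessian of f at 0 has rank 0. Corank 2; j^3 = y*(x + y)^2 has shape L^2 M (L != M), so D-series; mu = 6 gives D_6.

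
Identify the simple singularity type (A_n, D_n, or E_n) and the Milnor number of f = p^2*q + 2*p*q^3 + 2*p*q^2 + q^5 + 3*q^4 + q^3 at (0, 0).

Type D_{5}, Milnor number mu = 5.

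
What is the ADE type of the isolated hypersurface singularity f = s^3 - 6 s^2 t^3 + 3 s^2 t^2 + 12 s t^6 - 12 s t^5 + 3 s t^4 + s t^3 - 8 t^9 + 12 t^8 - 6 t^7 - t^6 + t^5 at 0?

E7

The Hessian of f at 0 has rank 0. Corank 2; j^3 = s^3 is a perfect cube, so E-series; the 4-jet and mu = 7 give E_7.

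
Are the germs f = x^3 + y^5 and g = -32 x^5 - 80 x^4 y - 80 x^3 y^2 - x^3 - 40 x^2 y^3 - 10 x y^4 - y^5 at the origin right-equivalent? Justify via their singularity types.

Yes.

The Hessian of f at 0 has rank 0. Corank 2; j^3 = x^3 is a perfect cube, so E-series; the 5-jet and mu = 8 give E_8. The Hessian of g at 0 has rank 0. Corank 2; j^3 = -x^3 is a perfect cube, so E-series; the 5-jet and mu = 8 give E_8. Both have type E_8, hence right-equivalent.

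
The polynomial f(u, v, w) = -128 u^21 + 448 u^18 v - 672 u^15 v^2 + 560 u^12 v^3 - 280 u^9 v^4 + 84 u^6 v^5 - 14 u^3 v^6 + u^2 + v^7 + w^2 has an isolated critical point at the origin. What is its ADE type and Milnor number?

Type A_6, Milnor number mu = 6.

The Hessian of f at 0 has rank 2. Corank 1: A-series; mu = 6 gives A_6.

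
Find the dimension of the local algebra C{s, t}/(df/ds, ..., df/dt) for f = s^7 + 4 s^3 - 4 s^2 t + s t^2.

The Hessian of f at 0 has rank 0. Corank 2; j^3 = s*(2*s - t)^2 has shape L^2 M (L != M), so D-series; mu = 8 gives D_8.

8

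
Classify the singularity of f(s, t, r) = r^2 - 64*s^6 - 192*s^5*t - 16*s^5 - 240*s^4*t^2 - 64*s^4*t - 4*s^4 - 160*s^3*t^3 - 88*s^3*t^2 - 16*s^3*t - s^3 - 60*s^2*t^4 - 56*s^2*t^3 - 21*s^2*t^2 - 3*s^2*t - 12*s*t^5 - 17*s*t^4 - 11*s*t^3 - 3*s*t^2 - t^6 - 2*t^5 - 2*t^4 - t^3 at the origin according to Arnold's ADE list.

The Hessian of f at 0 has rank 1. Corank 2; j^3 = -(s + t)^3 is a perfect cube, so E-series; the 4-jet and mu = 7 give E_7.

E_{7}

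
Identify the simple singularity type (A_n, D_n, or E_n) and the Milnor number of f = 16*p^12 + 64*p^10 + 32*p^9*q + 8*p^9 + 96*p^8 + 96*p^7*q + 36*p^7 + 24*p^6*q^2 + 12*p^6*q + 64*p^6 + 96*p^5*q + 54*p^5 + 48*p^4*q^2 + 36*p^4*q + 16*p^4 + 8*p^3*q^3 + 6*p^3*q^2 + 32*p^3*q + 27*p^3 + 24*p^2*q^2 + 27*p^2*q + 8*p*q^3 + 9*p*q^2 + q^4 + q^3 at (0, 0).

The Hessian of f at 0 has rank 0. Corank 2; j^3 = (3*p + q)^3 is a perfect cube, so E-series; the 4-jet and mu = 6 give E_6.

Type E_{6}, Milnor number mu = 6.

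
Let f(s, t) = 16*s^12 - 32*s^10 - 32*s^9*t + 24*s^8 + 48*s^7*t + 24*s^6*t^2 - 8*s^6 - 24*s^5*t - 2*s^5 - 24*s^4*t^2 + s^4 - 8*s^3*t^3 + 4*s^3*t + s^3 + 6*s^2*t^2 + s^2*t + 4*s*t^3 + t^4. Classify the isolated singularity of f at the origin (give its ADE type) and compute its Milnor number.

The Hessian of f at 0 is [[0, 0], [0, 0]] with rank 0, so corank 2. A Groebner basis of the Jacobian ideal J(f) in C{s,t} is {s*t^2, -s*t/4 + t^3, s^2 + s*t}; counting standard monomials gives mu = 5. Corank 2; j^3 = s^2*(s + t) has shape L^2 M (L != M), so D-series; mu = 5 gives D_5.

Type D_5, Milnor number mu = 5.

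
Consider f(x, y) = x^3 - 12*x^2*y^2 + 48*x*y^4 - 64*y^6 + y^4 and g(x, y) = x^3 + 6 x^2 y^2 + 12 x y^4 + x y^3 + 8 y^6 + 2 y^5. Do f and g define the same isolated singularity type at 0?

No.

The Hessian of f at 0 is [[0, 0], [0, 0]] with rank 0, so corank 2. A Groebner basis of the Jacobian ideal J(f) in C{x,y} is {x^3, x^2*y, -x^2/8 + x*y^2, y^3}; counting standard monomials gives mu = 6. Corank 2; j^3 = x^3 is a perfect cube, so E-series; the 4-jet and mu = 6 give E_6. The Hessian of g at 0 is [[0, 0], [0, 0]] with rank 0, so corank 2. A Groebner basis of the Jacobian ideal J(g) in C{x,y} is {-x^2/4 + y^4 - y^3/12, x^3, x^2*y + x^2/12 + y^3/36, x^2/2 + x*y^2 + y^3/6}; counting standard monomials gives mu = 7. Corank 2; j^3 = x^3 is a perfect cube, so E-series; the 4-jet and mu = 7 give E_7. f is E_6 but g is E_7, hence not right-equivalent.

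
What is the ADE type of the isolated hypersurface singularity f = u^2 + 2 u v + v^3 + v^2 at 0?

The Hessian of f at 0 has rank 1. Corank 1: A-series; mu = 2 gives A_2.

A2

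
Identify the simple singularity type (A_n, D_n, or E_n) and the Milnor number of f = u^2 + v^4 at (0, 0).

Type A_3, Milnor number mu = 3.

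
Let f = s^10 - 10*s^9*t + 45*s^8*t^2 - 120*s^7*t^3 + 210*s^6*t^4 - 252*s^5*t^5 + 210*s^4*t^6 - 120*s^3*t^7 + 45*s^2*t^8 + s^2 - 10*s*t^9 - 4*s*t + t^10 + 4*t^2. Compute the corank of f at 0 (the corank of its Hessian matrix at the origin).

1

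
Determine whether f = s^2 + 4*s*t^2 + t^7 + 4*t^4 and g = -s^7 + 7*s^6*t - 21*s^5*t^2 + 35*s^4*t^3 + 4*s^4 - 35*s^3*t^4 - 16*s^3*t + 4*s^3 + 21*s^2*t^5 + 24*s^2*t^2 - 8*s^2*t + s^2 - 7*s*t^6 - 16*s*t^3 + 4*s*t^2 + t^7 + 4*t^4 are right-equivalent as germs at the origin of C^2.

The Hessian of f at 0 is [[2, 0], [0, 0]] with rank 1, so corank 1. A Groebner basis of the Jacobian ideal J(f) in C{s,t} is {s^3, s/2 + t^2}; counting standard monomials gives mu = 6. Corank 1: A-series; mu = 6 gives A_6. The Hessian of g at 0 is [[2, 0], [0, 0]] with rank 1, so corank 1. A Groebner basis of the Jacobian ideal J(g) in C{s,t} is {7*s*t/6 - 5*s/24 + t^4 + 2*t^3/3 - 5*t^2/12, s*t^2 - 2*s*t/3 + s/12 - 2*t^3/3 + t^2/6, s^2 - 2*s*t + s/2 + t^2}; counting standard monomials gives mu = 6. Corank 1: A-series; mu = 6 gives A_6. Both have type A_6, hence right-equivalent.

Yes.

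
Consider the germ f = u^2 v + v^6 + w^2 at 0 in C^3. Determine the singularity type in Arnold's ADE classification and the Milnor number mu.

The Hessian of f at 0 has rank 1. Corank 2; j^3 = u^2*v has shape L^2 M (L != M), so D-series; mu = 7 gives D_7.

Type D7, Milnor number mu = 7.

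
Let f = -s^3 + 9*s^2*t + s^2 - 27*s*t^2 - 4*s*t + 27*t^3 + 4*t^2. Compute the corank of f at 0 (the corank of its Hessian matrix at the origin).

Hessian at 0 has rank 1.

1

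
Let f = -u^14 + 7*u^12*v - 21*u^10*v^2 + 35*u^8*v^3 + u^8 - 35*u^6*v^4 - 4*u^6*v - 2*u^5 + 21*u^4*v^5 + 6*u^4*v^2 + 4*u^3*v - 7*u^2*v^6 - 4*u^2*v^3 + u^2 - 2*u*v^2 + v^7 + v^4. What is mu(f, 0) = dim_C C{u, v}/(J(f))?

6

The Hessian of f at 0 has rank 1. Corank 1: A-series; mu = 6 gives A_6.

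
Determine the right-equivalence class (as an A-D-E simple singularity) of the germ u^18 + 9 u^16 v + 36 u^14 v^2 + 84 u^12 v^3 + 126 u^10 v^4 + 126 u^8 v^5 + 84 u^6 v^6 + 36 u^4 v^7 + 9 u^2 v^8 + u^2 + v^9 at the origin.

A8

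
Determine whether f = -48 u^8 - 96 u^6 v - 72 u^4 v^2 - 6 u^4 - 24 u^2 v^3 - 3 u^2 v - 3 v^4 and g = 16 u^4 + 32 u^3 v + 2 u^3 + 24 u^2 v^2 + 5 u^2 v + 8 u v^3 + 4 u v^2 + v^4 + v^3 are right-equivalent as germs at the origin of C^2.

The Hessian of f at 0 has rank 0. Corank 2; j^3 = -3*u^2*v has shape L^2 M (L != M), so D-series; mu = 5 gives D_5. The Hessian of g at 0 has rank 0. Corank 2; j^3 = (u + v)^2*(2*u + v) has shape L^2 M (L != M), so D-series; mu = 5 gives D_5. Both have type D_5, hence right-equivalent.

Yes.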